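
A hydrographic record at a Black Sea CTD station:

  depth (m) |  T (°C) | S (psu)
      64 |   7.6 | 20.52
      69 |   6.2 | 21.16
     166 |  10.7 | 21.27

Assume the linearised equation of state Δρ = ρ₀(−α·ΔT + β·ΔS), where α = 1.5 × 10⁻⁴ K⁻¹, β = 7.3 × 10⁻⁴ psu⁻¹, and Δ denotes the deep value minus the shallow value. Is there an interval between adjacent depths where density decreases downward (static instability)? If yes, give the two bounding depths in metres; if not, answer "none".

Evaluate Δρ/ρ₀ = −αΔT + βΔS across each adjacent pair:
  64–69 m: −αΔT+βΔS = −(1.5 × 10⁻⁴)(-1.4)+(7.3 × 10⁻⁴)(+0.64) = 6.8 × 10⁻⁴ → stable
  69–166 m: −αΔT+βΔS = −(1.5 × 10⁻⁴)(+4.5)+(7.3 × 10⁻⁴)(+0.11) = -5.9 × 10⁻⁴ → UNSTABLE
The 69–166 m interval has Δρ < 0: lighter water underlies denser water.

69–166 m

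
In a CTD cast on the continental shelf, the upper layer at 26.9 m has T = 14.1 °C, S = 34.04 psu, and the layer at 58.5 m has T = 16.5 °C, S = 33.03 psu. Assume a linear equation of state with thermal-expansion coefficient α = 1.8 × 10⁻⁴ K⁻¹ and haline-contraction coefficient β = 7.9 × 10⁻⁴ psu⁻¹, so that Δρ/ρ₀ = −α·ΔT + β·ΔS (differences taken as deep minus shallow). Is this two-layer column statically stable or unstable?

ΔT = 16.5 − 14.1 = +2.4 K and ΔS = 33.03 − 34.04 = -1.01 psu (deep − shallow).
−αΔT = -4.32 × 10⁻⁴; βΔS = -7.979 × 10⁻⁴; sum Δρ/ρ₀ = -1.2299 × 10⁻³.
Δρ/ρ₀ < 0, so Δρ < 0: deeper water is lighter → statically unstable; the column would overturn.

unstable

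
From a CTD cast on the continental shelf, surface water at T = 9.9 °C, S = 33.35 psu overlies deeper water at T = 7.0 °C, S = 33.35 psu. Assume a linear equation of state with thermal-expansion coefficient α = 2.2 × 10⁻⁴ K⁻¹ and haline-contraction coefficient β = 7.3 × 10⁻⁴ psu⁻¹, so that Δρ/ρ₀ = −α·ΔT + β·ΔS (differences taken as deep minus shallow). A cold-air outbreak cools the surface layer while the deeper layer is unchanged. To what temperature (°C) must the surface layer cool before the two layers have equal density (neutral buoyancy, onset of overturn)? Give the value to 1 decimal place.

Neutral buoyancy requires Δρ = 0, i.e. −α(T_deep − T_surf′) + β(S_deep − S_surf) = 0.
T_surf′ = T_deep − (β/α)·ΔS = 7.0 − (7.3 × 10⁻⁴/2.2 × 10⁻⁴)·(+0.00) = 7.000 °C.
Cooling required: 9.9 − (7.000) = 2.900 °C.

7.0 °C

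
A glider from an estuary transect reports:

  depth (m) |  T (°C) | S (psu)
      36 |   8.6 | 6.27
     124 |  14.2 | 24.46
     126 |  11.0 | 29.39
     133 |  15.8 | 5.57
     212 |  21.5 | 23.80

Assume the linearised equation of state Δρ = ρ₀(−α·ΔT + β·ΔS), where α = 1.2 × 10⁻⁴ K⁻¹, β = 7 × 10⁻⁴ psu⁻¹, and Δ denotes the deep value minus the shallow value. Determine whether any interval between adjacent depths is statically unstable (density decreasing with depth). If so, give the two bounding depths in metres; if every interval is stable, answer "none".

126–133 m

Evaluate Δρ/ρ₀ = −αΔT + βΔS across each adjacent pair:
  36–124 m: −αΔT+βΔS = −(1.2 × 10⁻⁴)(+5.6)+(7 × 10⁻⁴)(+18.19) = 0.012 → stable
  124–126 m: −αΔT+βΔS = −(1.2 × 10⁻⁴)(-3.2)+(7 × 10⁻⁴)(+4.93) = 3.8 × 10⁻³ → stable
  126–133 m: −αΔT+βΔS = −(1.2 × 10⁻⁴)(+4.8)+(7 × 10⁻⁴)(-23.82) = -0.017 → UNSTABLE
  133–212 m: −αΔT+βΔS = −(1.2 × 10⁻⁴)(+5.7)+(7 × 10⁻⁴)(+18.23) = 0.012 → stable
The 126–133 m interval has Δρ < 0: lighter water underlies denser water.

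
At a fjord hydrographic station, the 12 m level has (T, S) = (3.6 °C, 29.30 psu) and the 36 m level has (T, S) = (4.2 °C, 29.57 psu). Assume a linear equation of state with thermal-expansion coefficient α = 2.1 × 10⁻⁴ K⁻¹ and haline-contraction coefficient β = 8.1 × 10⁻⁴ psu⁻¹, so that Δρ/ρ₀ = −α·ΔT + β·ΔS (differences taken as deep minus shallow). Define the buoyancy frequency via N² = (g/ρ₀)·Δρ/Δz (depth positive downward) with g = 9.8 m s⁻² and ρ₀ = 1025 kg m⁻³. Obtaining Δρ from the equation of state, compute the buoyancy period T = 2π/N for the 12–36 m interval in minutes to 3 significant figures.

17.0 min

ΔT = +0.6 K, ΔS = +0.27 psu (deep − shallow).
Δρ/ρ₀ = −αΔT + βΔS = -1.26 × 10⁻⁴ + 2.187 × 10⁻⁴ = 9.27 × 10⁻⁵, so Δρ ≈ 0.09502 kg m⁻³.
N² = (g/ρ₀)·Δρ/Δz = g·(Δρ/ρ₀)/Δz = 9.8 × 9.27 × 10⁻⁵ / 24 = 3.7853 × 10⁻⁵ s⁻².
N = √(3.7853 × 10⁻⁵) = 6.1525 × 10⁻³ rad s⁻¹ → T = 2π/N = 1.0212 × 10³ s = 17.020 min ≈ 17.0 min.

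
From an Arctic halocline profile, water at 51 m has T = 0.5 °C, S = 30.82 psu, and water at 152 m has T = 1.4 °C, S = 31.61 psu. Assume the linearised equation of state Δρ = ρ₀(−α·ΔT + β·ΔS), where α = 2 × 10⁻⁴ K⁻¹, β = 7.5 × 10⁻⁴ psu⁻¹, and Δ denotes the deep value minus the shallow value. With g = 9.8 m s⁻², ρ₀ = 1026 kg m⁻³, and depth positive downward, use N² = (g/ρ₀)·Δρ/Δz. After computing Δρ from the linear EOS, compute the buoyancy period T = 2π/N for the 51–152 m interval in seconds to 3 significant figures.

ΔT = +0.9 K, ΔS = +0.79 psu (deep − shallow).
Δρ/ρ₀ = −αΔT + βΔS = -1.80 × 10⁻⁴ + 5.925 × 10⁻⁴ = 4.125 × 10⁻⁴, so Δρ ≈ 0.4232 kg m⁻³.
N² = (g/ρ₀)·Δρ/Δz = g·(Δρ/ρ₀)/Δz = 9.8 × 4.125 × 10⁻⁴ / 101 = 4.0025 × 10⁻⁵ s⁻².
N = √(4.0025 × 10⁻⁵) = 6.3265 × 10⁻³ rad s⁻¹ → T = 2π/N = 993.15 s ≈ 993 s.

993 s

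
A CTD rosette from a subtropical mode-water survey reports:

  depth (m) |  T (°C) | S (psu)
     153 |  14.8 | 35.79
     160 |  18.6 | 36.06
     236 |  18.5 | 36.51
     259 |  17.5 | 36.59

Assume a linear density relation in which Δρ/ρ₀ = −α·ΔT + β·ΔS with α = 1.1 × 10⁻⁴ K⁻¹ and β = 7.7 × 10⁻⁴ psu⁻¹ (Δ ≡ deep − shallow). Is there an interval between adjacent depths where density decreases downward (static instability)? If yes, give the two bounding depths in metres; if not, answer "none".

153–160 m

Evaluate Δρ/ρ₀ = −αΔT + βΔS across each adjacent pair:
  153–160 m: −αΔT+βΔS = −(1.1 × 10⁻⁴)(+3.8)+(7.7 × 10⁻⁴)(+0.27) = -2.1 × 10⁻⁴ → UNSTABLE
  160–236 m: −αΔT+βΔS = −(1.1 × 10⁻⁴)(-0.1)+(7.7 × 10⁻⁴)(+0.45) = 3.6 × 10⁻⁴ → stable
  236–259 m: −αΔT+βΔS = −(1.1 × 10⁻⁴)(-1.0)+(7.7 × 10⁻⁴)(+0.08) = 1.7 × 10⁻⁴ → stable
The 153–160 m interval has Δρ < 0: lighter water underlies denser water.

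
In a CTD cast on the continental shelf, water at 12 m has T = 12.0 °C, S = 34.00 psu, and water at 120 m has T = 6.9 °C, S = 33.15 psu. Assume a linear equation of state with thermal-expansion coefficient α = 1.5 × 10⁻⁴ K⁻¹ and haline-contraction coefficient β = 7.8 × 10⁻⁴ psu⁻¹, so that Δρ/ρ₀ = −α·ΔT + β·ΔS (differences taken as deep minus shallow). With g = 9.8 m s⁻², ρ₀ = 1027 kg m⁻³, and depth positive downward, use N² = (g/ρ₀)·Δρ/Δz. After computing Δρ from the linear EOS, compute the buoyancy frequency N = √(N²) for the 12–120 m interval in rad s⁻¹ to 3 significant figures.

ΔT = -5.1 K, ΔS = -0.85 psu (deep − shallow).
Δρ/ρ₀ = −αΔT + βΔS = 7.65 × 10⁻⁴ − 6.63 × 10⁻⁴ = 1.02 × 10⁻⁴, so Δρ ≈ 0.1048 kg m⁻³.
N² = (g/ρ₀)·Δρ/Δz = g·(Δρ/ρ₀)/Δz = 9.8 × 1.02 × 10⁻⁴ / 108 = 9.2556 × 10⁻⁶ s⁻².
N = √(9.2556 × 10⁻⁶) = 3.0423 × 10⁻³ rad s⁻¹ ≈ 3.04 × 10⁻³ rad s⁻¹.

3.04 × 10⁻³ rad s⁻¹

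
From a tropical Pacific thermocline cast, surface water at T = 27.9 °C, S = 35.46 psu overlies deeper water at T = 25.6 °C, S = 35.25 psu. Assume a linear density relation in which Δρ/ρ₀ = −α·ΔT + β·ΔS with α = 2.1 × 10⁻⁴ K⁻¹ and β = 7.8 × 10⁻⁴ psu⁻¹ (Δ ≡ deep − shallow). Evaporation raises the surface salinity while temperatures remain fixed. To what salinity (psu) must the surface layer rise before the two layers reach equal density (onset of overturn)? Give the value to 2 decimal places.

Neutral buoyancy requires −α(T_deep − T_surf) + β(S_deep − S_surf′) = 0.
S_surf′ = S_deep − (α/β)·ΔT = 35.25 − (2.1 × 10⁻⁴/7.8 × 10⁻⁴)·(-2.3) = 35.8692 psu.
Increase required: 35.8692 − 35.46 = 0.4092 psu.

35.87 psu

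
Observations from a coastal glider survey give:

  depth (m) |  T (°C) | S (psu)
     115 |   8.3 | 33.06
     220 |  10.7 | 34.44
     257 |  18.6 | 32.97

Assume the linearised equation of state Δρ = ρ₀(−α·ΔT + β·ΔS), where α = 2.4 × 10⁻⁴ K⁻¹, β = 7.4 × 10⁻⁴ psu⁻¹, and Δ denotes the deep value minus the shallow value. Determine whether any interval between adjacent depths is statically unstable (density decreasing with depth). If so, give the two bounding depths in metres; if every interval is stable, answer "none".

220–257 m

Evaluate Δρ/ρ₀ = −αΔT + βΔS across each adjacent pair:
  115–220 m: −αΔT+βΔS = −(2.4 × 10⁻⁴)(+2.4)+(7.4 × 10⁻⁴)(+1.38) = 4.5 × 10⁻⁴ → stable
  220–257 m: −αΔT+βΔS = −(2.4 × 10⁻⁴)(+7.9)+(7.4 × 10⁻⁴)(-1.47) = -3.0 × 10⁻³ → UNSTABLE
The 220–257 m interval has Δρ < 0: lighter water underlies denser water.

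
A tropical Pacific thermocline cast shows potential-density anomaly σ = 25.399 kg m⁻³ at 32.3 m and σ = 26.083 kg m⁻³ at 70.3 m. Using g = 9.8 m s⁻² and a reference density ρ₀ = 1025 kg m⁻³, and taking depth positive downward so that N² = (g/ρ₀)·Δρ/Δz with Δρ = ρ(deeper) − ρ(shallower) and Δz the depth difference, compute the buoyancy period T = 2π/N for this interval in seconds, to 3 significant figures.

479 s

Δρ = 1026.083 − 1025.399 = 0.684 kg m⁻³ over Δz = 70.3 − 32.3 = 38 m.
N² = (9.8/1025) × (0.684/38) = 1.7210 × 10⁻⁴ s⁻².
N = √(1.7210 × 10⁻⁴) = 0.013119 rad s⁻¹, so T = 2π/N = 478.94 s ≈ 479 s.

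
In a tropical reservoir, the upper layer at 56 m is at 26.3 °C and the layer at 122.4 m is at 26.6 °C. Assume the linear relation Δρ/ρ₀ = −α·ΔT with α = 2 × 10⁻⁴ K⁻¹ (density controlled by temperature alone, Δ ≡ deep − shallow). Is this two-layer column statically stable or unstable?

unstable

ΔT = 26.6 − 26.3 = +0.3 K, so Δρ/ρ₀ = −αΔT = -6.00 × 10⁻⁵.
Δρ/ρ₀ < 0, so Δρ < 0: deeper water is lighter → statically unstable; the column would overturn.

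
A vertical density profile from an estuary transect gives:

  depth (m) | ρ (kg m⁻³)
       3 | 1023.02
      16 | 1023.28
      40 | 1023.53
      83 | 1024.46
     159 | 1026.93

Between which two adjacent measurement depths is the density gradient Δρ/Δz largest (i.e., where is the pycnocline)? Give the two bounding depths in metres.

Compute the density gradient over each adjacent pair:
  3–16 m: Δρ/Δz = 0.26/13 = 0.020 kg m⁻⁴
  16–40 m: Δρ/Δz = 0.25/24 = 0.010 kg m⁻⁴
  40–83 m: Δρ/Δz = 0.93/43 = 0.022 kg m⁻⁴
  83–159 m: Δρ/Δz = 2.47/76 = 0.033 kg m⁻⁴
The largest gradient is in the 83–159 m interval — the pycnocline.

83–159 m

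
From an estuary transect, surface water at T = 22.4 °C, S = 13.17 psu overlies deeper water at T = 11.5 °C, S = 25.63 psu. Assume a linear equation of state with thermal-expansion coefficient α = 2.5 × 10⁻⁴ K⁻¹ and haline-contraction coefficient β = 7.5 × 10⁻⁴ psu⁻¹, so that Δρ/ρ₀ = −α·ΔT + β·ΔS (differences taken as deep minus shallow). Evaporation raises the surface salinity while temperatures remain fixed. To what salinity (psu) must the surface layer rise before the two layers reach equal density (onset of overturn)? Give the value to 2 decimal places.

29.26 psu

Neutral buoyancy requires −α(T_deep − T_surf) + β(S_deep − S_surf′) = 0.
S_surf′ = S_deep − (α/β)·ΔT = 25.63 − (2.5 × 10⁻⁴/7.5 × 10⁻⁴)·(-10.9) = 29.2633 psu.
Increase required: 29.2633 − 13.17 = 16.0933 psu.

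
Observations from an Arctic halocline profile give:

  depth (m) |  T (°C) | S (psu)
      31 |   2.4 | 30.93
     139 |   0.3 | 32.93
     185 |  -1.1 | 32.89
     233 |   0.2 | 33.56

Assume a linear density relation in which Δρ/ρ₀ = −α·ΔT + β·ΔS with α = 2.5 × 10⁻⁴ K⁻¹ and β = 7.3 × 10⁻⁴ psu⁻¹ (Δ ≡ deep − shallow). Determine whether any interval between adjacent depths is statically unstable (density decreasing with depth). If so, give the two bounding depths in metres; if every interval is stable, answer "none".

Evaluate Δρ/ρ₀ = −αΔT + βΔS across each adjacent pair:
  31–139 m: −αΔT+βΔS = −(2.5 × 10⁻⁴)(-2.1)+(7.3 × 10⁻⁴)(+2.00) = 2.0 × 10⁻³ → stable
  139–185 m: −αΔT+βΔS = −(2.5 × 10⁻⁴)(-1.4)+(7.3 × 10⁻⁴)(-0.04) = 3.2 × 10⁻⁴ → stable
  185–233 m: −αΔT+βΔS = −(2.5 × 10⁻⁴)(+1.3)+(7.3 × 10⁻⁴)(+0.67) = 1.6 × 10⁻⁴ → stable
Every interval has Δρ > 0: the column is stably stratified throughout.

none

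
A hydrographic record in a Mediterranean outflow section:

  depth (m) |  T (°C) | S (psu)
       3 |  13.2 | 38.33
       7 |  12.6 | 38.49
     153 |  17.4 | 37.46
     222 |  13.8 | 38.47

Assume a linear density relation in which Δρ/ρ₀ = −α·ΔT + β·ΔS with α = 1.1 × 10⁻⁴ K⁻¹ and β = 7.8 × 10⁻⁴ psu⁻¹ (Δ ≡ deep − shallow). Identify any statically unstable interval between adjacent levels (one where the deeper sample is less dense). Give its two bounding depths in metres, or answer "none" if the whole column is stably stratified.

Evaluate Δρ/ρ₀ = −αΔT + βΔS across each adjacent pair:
  3–7 m: −αΔT+βΔS = −(1.1 × 10⁻⁴)(-0.6)+(7.8 × 10⁻⁴)(+0.16) = 1.9 × 10⁻⁴ → stable
  7–153 m: −αΔT+βΔS = −(1.1 × 10⁻⁴)(+4.8)+(7.8 × 10⁻⁴)(-1.03) = -1.3 × 10⁻³ → UNSTABLE
  153–222 m: −αΔT+βΔS = −(1.1 × 10⁻⁴)(-3.6)+(7.8 × 10⁻⁴)(+1.01) = 1.2 × 10⁻³ → stable
The 7–153 m interval has Δρ < 0: lighter water underlies denser water.

7–153 m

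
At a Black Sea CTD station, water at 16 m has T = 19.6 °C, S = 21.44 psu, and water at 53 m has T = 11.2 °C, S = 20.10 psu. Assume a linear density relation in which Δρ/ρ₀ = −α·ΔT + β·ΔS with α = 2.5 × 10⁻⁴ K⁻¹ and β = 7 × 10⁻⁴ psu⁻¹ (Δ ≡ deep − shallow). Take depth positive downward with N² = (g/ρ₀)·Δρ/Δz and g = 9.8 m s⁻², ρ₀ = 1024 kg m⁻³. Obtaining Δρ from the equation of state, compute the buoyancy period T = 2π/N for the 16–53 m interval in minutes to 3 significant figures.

5.97 min

ΔT = -8.4 K, ΔS = -1.34 psu (deep − shallow).
Δρ/ρ₀ = −αΔT + βΔS = 2.10 × 10⁻³ − 9.38 × 10⁻⁴ = 1.162 × 10⁻³, so Δρ ≈ 1.190 kg m⁻³.
N² = (g/ρ₀)·Δρ/Δz = g·(Δρ/ρ₀)/Δz = 9.8 × 1.162 × 10⁻³ / 37 = 3.0777 × 10⁻⁴ s⁻².
N = √(3.0777 × 10⁻⁴) = 0.017543 rad s⁻¹ → T = 2π/N = 358.16 s = 5.9693 min ≈ 5.97 min.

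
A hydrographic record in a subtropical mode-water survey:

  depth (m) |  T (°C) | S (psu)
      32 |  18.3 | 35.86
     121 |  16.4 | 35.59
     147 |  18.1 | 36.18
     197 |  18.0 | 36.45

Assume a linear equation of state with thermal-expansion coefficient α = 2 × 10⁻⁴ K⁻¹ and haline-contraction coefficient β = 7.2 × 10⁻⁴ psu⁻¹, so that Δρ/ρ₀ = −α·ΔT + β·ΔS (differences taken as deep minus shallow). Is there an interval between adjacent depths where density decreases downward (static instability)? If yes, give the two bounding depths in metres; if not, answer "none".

Evaluate Δρ/ρ₀ = −αΔT + βΔS across each adjacent pair:
  32–121 m: −αΔT+βΔS = −(2 × 10⁻⁴)(-1.9)+(7.2 × 10⁻⁴)(-0.27) = 1.9 × 10⁻⁴ → stable
  121–147 m: −αΔT+βΔS = −(2 × 10⁻⁴)(+1.7)+(7.2 × 10⁻⁴)(+0.59) = 8.5 × 10⁻⁵ → stable
  147–197 m: −αΔT+βΔS = −(2 × 10⁻⁴)(-0.1)+(7.2 × 10⁻⁴)(+0.27) = 2.1 × 10⁻⁴ → stable
Every interval has Δρ > 0: the column is stably stratified throughout.

none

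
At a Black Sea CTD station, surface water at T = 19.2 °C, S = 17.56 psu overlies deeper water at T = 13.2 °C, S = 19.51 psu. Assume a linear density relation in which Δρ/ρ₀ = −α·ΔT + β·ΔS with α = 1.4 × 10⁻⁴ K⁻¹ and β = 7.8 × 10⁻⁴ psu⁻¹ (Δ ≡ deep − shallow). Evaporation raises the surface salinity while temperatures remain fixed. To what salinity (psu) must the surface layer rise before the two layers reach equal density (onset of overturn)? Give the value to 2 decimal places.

Neutral buoyancy requires −α(T_deep − T_surf) + β(S_deep − S_surf′) = 0.
S_surf′ = S_deep − (α/β)·ΔT = 19.51 − (1.4 × 10⁻⁴/7.8 × 10⁻⁴)·(-6.0) = 20.5869 psu.
Increase required: 20.5869 − 17.56 = 3.0269 psu.

20.59 psu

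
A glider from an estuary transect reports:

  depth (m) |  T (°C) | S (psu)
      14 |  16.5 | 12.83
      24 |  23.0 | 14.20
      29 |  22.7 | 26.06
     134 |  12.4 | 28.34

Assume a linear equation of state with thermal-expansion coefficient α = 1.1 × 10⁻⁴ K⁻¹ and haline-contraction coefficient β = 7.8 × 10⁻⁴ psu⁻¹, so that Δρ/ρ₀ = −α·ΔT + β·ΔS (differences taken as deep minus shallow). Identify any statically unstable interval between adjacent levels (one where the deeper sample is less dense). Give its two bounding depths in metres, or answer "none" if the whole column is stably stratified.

Evaluate Δρ/ρ₀ = −αΔT + βΔS across each adjacent pair:
  14–24 m: −αΔT+βΔS = −(1.1 × 10⁻⁴)(+6.5)+(7.8 × 10⁻⁴)(+1.37) = 3.5 × 10⁻⁴ → stable
  24–29 m: −αΔT+βΔS = −(1.1 × 10⁻⁴)(-0.3)+(7.8 × 10⁻⁴)(+11.86) = 9.3 × 10⁻³ → stable
  29–134 m: −αΔT+βΔS = −(1.1 × 10⁻⁴)(-10.3)+(7.8 × 10⁻⁴)(+2.28) = 2.9 × 10⁻³ → stable
Every interval has Δρ > 0: the column is stably stratified throughout.

none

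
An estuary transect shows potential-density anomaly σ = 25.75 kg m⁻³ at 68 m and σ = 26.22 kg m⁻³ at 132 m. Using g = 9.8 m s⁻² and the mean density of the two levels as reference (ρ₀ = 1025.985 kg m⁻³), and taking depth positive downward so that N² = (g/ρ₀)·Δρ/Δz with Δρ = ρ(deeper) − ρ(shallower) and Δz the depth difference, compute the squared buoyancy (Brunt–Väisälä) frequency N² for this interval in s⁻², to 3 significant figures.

Δρ = 1026.22 − 1025.75 = 0.47 kg m⁻³ over Δz = 132 − 68 = 64 m.
N² = (9.8/1025.985) × (0.47/64) = 7.0146 × 10⁻⁵ s⁻² ≈ 7.01 × 10⁻⁵ s⁻².

7.01 × 10⁻⁵ s⁻²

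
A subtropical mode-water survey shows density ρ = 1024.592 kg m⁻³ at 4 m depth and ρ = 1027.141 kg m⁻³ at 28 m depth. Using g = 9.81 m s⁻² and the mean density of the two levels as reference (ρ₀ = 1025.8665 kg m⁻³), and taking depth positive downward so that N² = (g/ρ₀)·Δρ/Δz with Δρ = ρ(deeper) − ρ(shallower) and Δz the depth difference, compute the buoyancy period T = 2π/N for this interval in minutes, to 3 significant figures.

Δρ = 1027.141 − 1024.592 = 2.549 kg m⁻³ over Δz = 28 − 4 = 24 m.
N² = (9.81/1025.8665) × (2.549/24) = 1.0156 × 10⁻³ s⁻².
N = √(1.0156 × 10⁻³) = 0.031868 rad s⁻¹, so T = 2π/N = 197.16 s = 3.2860 min ≈ 3.29 min.

3.29 min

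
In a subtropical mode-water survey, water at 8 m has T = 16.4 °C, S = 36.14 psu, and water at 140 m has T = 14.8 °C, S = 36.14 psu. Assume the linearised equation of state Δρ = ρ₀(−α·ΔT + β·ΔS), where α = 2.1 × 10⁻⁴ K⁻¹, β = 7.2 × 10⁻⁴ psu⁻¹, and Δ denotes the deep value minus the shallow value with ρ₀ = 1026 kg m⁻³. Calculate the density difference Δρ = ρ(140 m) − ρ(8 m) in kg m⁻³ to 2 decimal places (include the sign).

ΔT = -1.6 K, ΔS = +0.00 psu (deep − shallow).
Δρ/ρ₀ = −(2.1 × 10⁻⁴)(-1.6) + (7.2 × 10⁻⁴)(+0.00) = 3.36 × 10⁻⁴.
Δρ = 1026 × (3.36 × 10⁻⁴) = +0.34 kg m⁻³.
Positive Δρ: denser below, stable.

+0.34 kg m⁻³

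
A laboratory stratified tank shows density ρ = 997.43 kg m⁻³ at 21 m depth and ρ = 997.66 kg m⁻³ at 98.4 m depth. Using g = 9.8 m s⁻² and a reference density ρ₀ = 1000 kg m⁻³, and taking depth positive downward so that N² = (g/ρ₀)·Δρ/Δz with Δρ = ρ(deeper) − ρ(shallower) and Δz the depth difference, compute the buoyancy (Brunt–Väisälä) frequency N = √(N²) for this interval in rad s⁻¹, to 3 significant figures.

Δρ = 997.66 − 997.43 = 0.23 kg m⁻³ over Δz = 98.4 − 21 = 77.4 m.
N² = (9.8/1000) × (0.23/77.4) = 2.9121 × 10⁻⁵ s⁻².
N = √(2.9121 × 10⁻⁵) = 5.3964 × 10⁻³ rad s⁻¹ ≈ 5.40 × 10⁻³ rad s⁻¹.

5.40 × 10⁻³ rad s⁻¹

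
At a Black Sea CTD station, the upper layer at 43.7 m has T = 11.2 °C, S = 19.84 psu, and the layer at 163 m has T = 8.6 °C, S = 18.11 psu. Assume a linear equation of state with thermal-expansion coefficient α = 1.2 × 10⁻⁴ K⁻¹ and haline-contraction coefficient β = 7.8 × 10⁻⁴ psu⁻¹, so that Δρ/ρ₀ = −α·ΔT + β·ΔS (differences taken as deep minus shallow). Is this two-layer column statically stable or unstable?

unstable

ΔT = 8.6 − 11.2 = -2.6 K and ΔS = 18.11 − 19.84 = -1.73 psu (deep − shallow).
−αΔT = 3.12 × 10⁻⁴; βΔS = -1.3494 × 10⁻³; sum Δρ/ρ₀ = -1.0374 × 10⁻³.
Δρ/ρ₀ < 0, so Δρ < 0: deeper water is lighter → statically unstable; the column would overturn.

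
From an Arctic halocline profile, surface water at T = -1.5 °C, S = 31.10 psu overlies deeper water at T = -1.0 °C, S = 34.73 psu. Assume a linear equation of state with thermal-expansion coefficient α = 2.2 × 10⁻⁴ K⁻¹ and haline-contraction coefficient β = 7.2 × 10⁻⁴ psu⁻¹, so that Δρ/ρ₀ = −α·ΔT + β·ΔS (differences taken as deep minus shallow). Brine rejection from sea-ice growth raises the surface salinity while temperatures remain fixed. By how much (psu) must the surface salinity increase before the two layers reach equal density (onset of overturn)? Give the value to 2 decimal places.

3.48 psu

Neutral buoyancy requires −α(T_deep − T_surf) + β(S_deep − S_surf′) = 0.
S_surf′ = S_deep − (α/β)·ΔT = 34.73 − (2.2 × 10⁻⁴/7.2 × 10⁻⁴)·(+0.5) = 34.5772 psu.
Increase required: 34.5772 − 31.10 = 3.4772 psu.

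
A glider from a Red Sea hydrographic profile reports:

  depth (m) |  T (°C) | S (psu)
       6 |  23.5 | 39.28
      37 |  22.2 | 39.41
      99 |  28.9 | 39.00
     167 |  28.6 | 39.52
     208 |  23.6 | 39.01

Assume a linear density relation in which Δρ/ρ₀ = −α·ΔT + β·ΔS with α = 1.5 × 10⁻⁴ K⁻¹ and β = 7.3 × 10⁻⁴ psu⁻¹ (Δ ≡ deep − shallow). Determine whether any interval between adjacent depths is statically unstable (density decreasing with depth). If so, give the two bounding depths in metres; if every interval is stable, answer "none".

37–99 m

Evaluate Δρ/ρ₀ = −αΔT + βΔS across each adjacent pair:
  6–37 m: −αΔT+βΔS = −(1.5 × 10⁻⁴)(-1.3)+(7.3 × 10⁻⁴)(+0.13) = 2.9 × 10⁻⁴ → stable
  37–99 m: −αΔT+βΔS = −(1.5 × 10⁻⁴)(+6.7)+(7.3 × 10⁻⁴)(-0.41) = -1.3 × 10⁻³ → UNSTABLE
  99–167 m: −αΔT+βΔS = −(1.5 × 10⁻⁴)(-0.3)+(7.3 × 10⁻⁴)(+0.52) = 4.2 × 10⁻⁴ → stable
  167–208 m: −αΔT+βΔS = −(1.5 × 10⁻⁴)(-5.0)+(7.3 × 10⁻⁴)(-0.51) = 3.8 × 10⁻⁴ → stable
The 37–99 m interval has Δρ < 0: lighter water underlies denser water.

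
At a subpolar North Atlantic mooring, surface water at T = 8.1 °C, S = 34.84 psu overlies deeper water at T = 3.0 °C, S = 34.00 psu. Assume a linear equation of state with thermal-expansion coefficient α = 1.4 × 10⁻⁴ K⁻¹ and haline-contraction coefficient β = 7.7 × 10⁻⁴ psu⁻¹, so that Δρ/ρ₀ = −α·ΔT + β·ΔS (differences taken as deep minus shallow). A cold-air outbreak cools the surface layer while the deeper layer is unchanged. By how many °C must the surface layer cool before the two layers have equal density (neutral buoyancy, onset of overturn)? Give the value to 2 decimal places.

0.48 °C

Neutral buoyancy requires Δρ = 0, i.e. −α(T_deep − T_surf′) + β(S_deep − S_surf) = 0.
T_surf′ = T_deep − (β/α)·ΔS = 3.0 − (7.7 × 10⁻⁴/1.4 × 10⁻⁴)·(-0.84) = 7.6200 °C.
Cooling required: 8.1 − (7.6200) = 0.4800 °C.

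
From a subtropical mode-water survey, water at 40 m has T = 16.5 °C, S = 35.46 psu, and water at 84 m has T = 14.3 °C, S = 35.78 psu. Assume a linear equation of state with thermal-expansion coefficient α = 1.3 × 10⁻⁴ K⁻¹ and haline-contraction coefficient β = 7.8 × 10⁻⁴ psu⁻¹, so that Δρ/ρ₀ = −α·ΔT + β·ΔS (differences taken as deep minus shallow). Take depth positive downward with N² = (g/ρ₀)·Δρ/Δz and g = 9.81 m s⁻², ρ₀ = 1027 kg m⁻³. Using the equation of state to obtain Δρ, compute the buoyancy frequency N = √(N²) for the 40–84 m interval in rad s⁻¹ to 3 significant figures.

0.0109 rad s⁻¹

ΔT = -2.2 K, ΔS = +0.32 psu (deep − shallow).
Δρ/ρ₀ = −αΔT + βΔS = 2.86 × 10⁻⁴ + 2.496 × 10⁻⁴ = 5.356 × 10⁻⁴, so Δρ ≈ 0.5501 kg m⁻³.
N² = (g/ρ₀)·Δρ/Δz = g·(Δρ/ρ₀)/Δz = 9.81 × 5.356 × 10⁻⁴ / 44 = 1.1941 × 10⁻⁴ s⁻².
N = √(1.1941 × 10⁻⁴) = 0.010927 rad s⁻¹ ≈ 0.0109 rad s⁻¹.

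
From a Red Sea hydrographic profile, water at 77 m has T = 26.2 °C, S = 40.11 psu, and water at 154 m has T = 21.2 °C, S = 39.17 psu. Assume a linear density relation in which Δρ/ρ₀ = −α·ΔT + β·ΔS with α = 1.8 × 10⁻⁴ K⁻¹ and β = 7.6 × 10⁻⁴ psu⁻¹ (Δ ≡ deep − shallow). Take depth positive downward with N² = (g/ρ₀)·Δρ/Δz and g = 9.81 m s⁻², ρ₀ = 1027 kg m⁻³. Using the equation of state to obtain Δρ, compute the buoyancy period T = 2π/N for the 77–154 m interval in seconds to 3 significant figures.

ΔT = -5.0 K, ΔS = -0.94 psu (deep − shallow).
Δρ/ρ₀ = −αΔT + βΔS = 9.00 × 10⁻⁴ − 7.144 × 10⁻⁴ = 1.856 × 10⁻⁴, so Δρ ≈ 0.1906 kg m⁻³.
N² = (g/ρ₀)·Δρ/Δz = g·(Δρ/ρ₀)/Δz = 9.81 × 1.856 × 10⁻⁴ / 77 = 2.3646 × 10⁻⁵ s⁻².
N = √(2.3646 × 10⁻⁵) = 4.8627 × 10⁻³ rad s⁻¹ → T = 2π/N = 1.2921 × 10³ s ≈ 1.29 × 10³ s.

1.29 × 10³ s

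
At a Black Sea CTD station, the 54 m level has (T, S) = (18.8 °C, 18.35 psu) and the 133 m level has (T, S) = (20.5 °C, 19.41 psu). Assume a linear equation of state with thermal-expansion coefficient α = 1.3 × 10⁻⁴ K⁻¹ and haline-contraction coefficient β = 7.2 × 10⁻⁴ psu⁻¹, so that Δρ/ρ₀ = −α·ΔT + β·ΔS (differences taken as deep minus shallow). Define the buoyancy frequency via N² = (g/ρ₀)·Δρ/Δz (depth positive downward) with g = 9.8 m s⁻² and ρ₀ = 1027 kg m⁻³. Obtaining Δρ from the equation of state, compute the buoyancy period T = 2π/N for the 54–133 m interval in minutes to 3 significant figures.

12.8 min

ΔT = +1.7 K, ΔS = +1.06 psu (deep − shallow).
Δρ/ρ₀ = −αΔT + βΔS = -2.21 × 10⁻⁴ + 7.632 × 10⁻⁴ = 5.422 × 10⁻⁴, so Δρ ≈ 0.5568 kg m⁻³.
N² = (g/ρ₀)·Δρ/Δz = g·(Δρ/ρ₀)/Δz = 9.8 × 5.422 × 10⁻⁴ / 79 = 6.7260 × 10⁻⁵ s⁻².
N = √(6.7260 × 10⁻⁵) = 8.2012 × 10⁻³ rad s⁻¹ → T = 2π/N = 766.13 s = 12.769 min ≈ 12.8 min.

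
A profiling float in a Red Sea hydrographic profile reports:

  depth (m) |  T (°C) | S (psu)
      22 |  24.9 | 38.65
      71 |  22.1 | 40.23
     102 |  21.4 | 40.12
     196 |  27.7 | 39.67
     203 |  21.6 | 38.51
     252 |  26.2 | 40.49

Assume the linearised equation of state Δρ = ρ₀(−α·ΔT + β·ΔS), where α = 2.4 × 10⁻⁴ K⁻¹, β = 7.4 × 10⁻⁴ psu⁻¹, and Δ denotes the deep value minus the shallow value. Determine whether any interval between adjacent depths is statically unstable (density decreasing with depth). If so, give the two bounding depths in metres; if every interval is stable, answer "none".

102–196 m

Evaluate Δρ/ρ₀ = −αΔT + βΔS across each adjacent pair:
  22–71 m: −αΔT+βΔS = −(2.4 × 10⁻⁴)(-2.8)+(7.4 × 10⁻⁴)(+1.58) = 1.8 × 10⁻³ → stable
  71–102 m: −αΔT+βΔS = −(2.4 × 10⁻⁴)(-0.7)+(7.4 × 10⁻⁴)(-0.11) = 8.7 × 10⁻⁵ → stable
  102–196 m: −αΔT+βΔS = −(2.4 × 10⁻⁴)(+6.3)+(7.4 × 10⁻⁴)(-0.45) = -1.8 × 10⁻³ → UNSTABLE
  196–203 m: −αΔT+βΔS = −(2.4 × 10⁻⁴)(-6.1)+(7.4 × 10⁻⁴)(-1.16) = 6.1 × 10⁻⁴ → stable
  203–252 m: −αΔT+βΔS = −(2.4 × 10⁻⁴)(+4.6)+(7.4 × 10⁻⁴)(+1.98) = 3.6 × 10⁻⁴ → stable
The 102–196 m interval has Δρ < 0: lighter water underlies denser water.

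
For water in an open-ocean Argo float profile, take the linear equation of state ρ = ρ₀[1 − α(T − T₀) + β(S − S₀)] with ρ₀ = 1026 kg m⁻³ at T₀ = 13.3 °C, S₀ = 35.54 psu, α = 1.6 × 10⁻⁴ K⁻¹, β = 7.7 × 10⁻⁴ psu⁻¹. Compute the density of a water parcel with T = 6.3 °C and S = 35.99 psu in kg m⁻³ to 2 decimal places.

1027.50 kg m⁻³

T − T₀ = -7.0 K, S − S₀ = +0.45 psu.
Bracket = 1 − α·(-7.0) + β·(+0.45) = 1 + (1.4665 × 10⁻³) = 1.0014665.
ρ = 1026 × 1.0014665 = 1027.50 kg m⁻³.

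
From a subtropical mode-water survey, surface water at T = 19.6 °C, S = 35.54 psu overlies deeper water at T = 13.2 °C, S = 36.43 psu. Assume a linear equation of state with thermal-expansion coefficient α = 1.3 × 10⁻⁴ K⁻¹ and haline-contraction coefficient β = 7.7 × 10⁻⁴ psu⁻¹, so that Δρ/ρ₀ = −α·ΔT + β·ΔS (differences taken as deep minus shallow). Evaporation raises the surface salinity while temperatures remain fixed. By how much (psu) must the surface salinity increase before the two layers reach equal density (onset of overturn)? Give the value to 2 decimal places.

Neutral buoyancy requires −α(T_deep − T_surf) + β(S_deep − S_surf′) = 0.
S_surf′ = S_deep − (α/β)·ΔT = 36.43 − (1.3 × 10⁻⁴/7.7 × 10⁻⁴)·(-6.4) = 37.5105 psu.
Increase required: 37.5105 − 35.54 = 1.9705 psu.

1.97 psu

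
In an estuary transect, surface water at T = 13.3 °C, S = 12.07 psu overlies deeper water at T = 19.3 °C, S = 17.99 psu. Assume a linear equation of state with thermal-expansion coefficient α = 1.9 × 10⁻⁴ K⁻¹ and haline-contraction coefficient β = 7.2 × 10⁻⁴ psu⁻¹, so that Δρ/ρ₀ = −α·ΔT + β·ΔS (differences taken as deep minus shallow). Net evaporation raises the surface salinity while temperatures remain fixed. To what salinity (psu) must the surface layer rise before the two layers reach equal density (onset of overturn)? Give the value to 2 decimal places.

Neutral buoyancy requires −α(T_deep − T_surf) + β(S_deep − S_surf′) = 0.
S_surf′ = S_deep − (α/β)·ΔT = 17.99 − (1.9 × 10⁻⁴/7.2 × 10⁻⁴)·(+6.0) = 16.4067 psu.
Increase required: 16.4067 − 12.07 = 4.3367 psu.

16.41 psu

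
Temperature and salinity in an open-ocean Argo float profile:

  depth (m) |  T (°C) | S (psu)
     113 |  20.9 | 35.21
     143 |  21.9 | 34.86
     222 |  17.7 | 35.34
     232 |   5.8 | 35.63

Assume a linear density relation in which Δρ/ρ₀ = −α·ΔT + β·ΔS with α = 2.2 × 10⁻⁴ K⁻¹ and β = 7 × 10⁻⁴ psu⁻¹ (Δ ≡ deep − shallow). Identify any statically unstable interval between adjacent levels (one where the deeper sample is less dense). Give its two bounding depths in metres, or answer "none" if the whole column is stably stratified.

Evaluate Δρ/ρ₀ = −αΔT + βΔS across each adjacent pair:
  113–143 m: −αΔT+βΔS = −(2.2 × 10⁻⁴)(+1.0)+(7 × 10⁻⁴)(-0.35) = -4.7 × 10⁻⁴ → UNSTABLE
  143–222 m: −αΔT+βΔS = −(2.2 × 10⁻⁴)(-4.2)+(7 × 10⁻⁴)(+0.48) = 1.3 × 10⁻³ → stable
  222–232 m: −αΔT+βΔS = −(2.2 × 10⁻⁴)(-11.9)+(7 × 10⁻⁴)(+0.29) = 2.8 × 10⁻³ → stable
The 113–143 m interval has Δρ < 0: lighter water underlies denser water.

113–143 m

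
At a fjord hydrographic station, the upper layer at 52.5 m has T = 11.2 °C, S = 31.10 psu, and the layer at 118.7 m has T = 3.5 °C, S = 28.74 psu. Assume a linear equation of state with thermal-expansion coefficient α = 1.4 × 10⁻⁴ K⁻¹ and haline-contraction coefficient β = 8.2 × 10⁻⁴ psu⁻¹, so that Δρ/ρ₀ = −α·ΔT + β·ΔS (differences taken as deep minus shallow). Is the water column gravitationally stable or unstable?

ΔT = 3.5 − 11.2 = -7.7 K and ΔS = 28.74 − 31.10 = -2.36 psu (deep − shallow).
−αΔT = 1.078 × 10⁻³; βΔS = -1.9352 × 10⁻³; sum Δρ/ρ₀ = -8.572 × 10⁻⁴.
Δρ/ρ₀ < 0, so Δρ < 0: deeper water is lighter → statically unstable; the column would overturn.

unstable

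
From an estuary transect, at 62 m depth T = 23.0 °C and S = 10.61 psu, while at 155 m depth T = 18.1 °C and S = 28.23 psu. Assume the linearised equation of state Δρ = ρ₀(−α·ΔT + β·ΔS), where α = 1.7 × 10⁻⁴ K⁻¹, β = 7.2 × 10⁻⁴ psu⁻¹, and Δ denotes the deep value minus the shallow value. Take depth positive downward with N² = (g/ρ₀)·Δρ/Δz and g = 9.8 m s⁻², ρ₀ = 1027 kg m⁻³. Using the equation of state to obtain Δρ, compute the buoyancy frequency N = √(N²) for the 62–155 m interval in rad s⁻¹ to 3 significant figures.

0.0377 rad s⁻¹

ΔT = -4.9 K, ΔS = +17.62 psu (deep − shallow).
Δρ/ρ₀ = −αΔT + βΔS = 8.33 × 10⁻⁴ + 0.0126864 = 0.0135194, so Δρ ≈ 13.88 kg m⁻³.
N² = (g/ρ₀)·Δρ/Δz = g·(Δρ/ρ₀)/Δz = 9.8 × 0.0135194 / 93 = 1.4246 × 10⁻³ s⁻².
N = √(1.4246 × 10⁻³) = 0.037744 rad s⁻¹ ≈ 0.0377 rad s⁻¹.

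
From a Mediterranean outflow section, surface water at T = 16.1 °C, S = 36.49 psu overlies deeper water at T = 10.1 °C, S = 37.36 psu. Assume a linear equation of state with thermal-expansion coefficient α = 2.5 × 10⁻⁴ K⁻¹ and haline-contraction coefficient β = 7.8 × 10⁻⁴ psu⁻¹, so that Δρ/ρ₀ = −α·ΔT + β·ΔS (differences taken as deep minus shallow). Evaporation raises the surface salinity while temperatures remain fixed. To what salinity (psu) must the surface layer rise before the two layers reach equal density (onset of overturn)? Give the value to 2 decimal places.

Neutral buoyancy requires −α(T_deep − T_surf) + β(S_deep − S_surf′) = 0.
S_surf′ = S_deep − (α/β)·ΔT = 37.36 − (2.5 × 10⁻⁴/7.8 × 10⁻⁴)·(-6.0) = 39.2831 psu.
Increase required: 39.2831 − 36.49 = 2.7931 psu.

39.28 psu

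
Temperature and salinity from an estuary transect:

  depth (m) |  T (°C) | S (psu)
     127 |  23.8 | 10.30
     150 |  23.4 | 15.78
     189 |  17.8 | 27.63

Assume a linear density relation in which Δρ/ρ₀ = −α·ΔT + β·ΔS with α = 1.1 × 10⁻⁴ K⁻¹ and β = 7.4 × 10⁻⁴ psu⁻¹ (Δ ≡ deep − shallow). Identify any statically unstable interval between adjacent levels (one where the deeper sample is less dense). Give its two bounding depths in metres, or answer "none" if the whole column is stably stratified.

none

Evaluate Δρ/ρ₀ = −αΔT + βΔS across each adjacent pair:
  127–150 m: −αΔT+βΔS = −(1.1 × 10⁻⁴)(-0.4)+(7.4 × 10⁻⁴)(+5.48) = 4.1 × 10⁻³ → stable
  150–189 m: −αΔT+βΔS = −(1.1 × 10⁻⁴)(-5.6)+(7.4 × 10⁻⁴)(+11.85) = 9.4 × 10⁻³ → stable
Every interval has Δρ > 0: the column is stably stratified throughout.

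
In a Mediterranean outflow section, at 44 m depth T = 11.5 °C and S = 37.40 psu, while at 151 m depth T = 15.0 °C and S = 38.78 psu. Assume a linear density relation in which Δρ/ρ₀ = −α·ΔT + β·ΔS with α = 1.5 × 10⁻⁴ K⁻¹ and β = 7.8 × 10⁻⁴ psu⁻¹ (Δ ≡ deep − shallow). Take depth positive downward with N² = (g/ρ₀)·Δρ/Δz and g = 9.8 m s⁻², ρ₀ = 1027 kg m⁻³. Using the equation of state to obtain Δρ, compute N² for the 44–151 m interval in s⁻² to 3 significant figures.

5.05 × 10⁻⁵ s⁻²

ΔT = +3.5 K, ΔS = +1.38 psu (deep − shallow).
Δρ/ρ₀ = −αΔT + βΔS = -5.25 × 10⁻⁴ + 1.0764 × 10⁻³ = 5.514 × 10⁻⁴, so Δρ ≈ 0.5663 kg m⁻³.
N² = (g/ρ₀)·Δρ/Δz = g·(Δρ/ρ₀)/Δz = 9.8 × 5.514 × 10⁻⁴ / 107 = 5.0502 × 10⁻⁵ s⁻² ≈ 5.05 × 10⁻⁵ s⁻².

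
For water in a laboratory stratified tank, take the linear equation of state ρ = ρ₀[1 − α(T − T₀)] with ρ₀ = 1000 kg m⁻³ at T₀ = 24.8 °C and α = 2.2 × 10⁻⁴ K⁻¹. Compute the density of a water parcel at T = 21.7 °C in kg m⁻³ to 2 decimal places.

T − T₀ = -3.1 K.
Bracket = 1 − α·(-3.1) = 1 + (6.82 × 10⁻⁴) = 1.0006820.
ρ = 1000 × 1.0006820 = 1000.68 kg m⁻³.

1000.68 kg m⁻³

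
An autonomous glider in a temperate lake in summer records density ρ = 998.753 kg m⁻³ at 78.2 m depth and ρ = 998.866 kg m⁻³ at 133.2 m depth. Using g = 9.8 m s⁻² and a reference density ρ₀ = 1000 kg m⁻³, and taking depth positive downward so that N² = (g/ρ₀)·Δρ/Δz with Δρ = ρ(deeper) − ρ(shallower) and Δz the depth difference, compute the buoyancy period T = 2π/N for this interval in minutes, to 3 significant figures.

23.3 min

Δρ = 998.866 − 998.753 = 0.113 kg m⁻³ over Δz = 133.2 − 78.2 = 55 m.
N² = (9.8/1000) × (0.113/55) = 2.0135 × 10⁻⁵ s⁻².
N = √(2.0135 × 10⁻⁵) = 4.4872 × 10⁻³ rad s⁻¹, so T = 2π/N = 1.4002 × 10³ s = 23.337 min ≈ 23.3 min.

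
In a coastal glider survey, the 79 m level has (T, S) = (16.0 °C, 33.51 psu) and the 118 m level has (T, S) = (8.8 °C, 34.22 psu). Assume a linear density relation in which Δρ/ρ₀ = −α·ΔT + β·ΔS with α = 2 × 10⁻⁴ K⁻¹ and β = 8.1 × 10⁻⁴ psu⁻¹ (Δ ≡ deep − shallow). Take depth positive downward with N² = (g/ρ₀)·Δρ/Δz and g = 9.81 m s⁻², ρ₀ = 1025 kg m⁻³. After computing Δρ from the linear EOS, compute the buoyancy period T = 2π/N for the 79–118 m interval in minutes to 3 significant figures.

ΔT = -7.2 K, ΔS = +0.71 psu (deep − shallow).
Δρ/ρ₀ = −αΔT + βΔS = 1.44 × 10⁻³ + 5.751 × 10⁻⁴ = 2.0151 × 10⁻³, so Δρ ≈ 2.065 kg m⁻³.
N² = (g/ρ₀)·Δρ/Δz = g·(Δρ/ρ₀)/Δz = 9.81 × 2.0151 × 10⁻³ / 39 = 5.0688 × 10⁻⁴ s⁻².
N = √(5.0688 × 10⁻⁴) = 0.022514 rad s⁻¹ → T = 2π/N = 279.08 s = 4.6513 min ≈ 4.65 min.

4.65 min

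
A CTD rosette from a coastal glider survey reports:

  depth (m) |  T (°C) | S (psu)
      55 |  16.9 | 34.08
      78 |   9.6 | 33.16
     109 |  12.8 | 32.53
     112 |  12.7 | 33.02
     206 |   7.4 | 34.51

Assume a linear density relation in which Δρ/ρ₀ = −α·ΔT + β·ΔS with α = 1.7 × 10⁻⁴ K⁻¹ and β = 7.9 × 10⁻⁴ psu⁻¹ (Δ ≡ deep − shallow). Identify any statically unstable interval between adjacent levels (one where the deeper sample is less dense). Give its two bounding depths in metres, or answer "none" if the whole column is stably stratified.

Evaluate Δρ/ρ₀ = −αΔT + βΔS across each adjacent pair:
  55–78 m: −αΔT+βΔS = −(1.7 × 10⁻⁴)(-7.3)+(7.9 × 10⁻⁴)(-0.92) = 5.1 × 10⁻⁴ → stable
  78–109 m: −αΔT+βΔS = −(1.7 × 10⁻⁴)(+3.2)+(7.9 × 10⁻⁴)(-0.63) = -1.0 × 10⁻³ → UNSTABLE
  109–112 m: −αΔT+βΔS = −(1.7 × 10⁻⁴)(-0.1)+(7.9 × 10⁻⁴)(+0.49) = 4.0 × 10⁻⁴ → stable
  112–206 m: −αΔT+βΔS = −(1.7 × 10⁻⁴)(-5.3)+(7.9 × 10⁻⁴)(+1.49) = 2.1 × 10⁻³ → stable
The 78–109 m interval has Δρ < 0: lighter water underlies denser water.

78–109 m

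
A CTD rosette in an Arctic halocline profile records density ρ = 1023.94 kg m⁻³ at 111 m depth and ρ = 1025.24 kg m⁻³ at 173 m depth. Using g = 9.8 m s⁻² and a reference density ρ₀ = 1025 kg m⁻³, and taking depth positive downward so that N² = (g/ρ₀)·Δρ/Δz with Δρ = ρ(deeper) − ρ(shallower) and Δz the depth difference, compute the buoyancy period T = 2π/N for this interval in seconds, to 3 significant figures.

Δρ = 1025.24 − 1023.94 = 1.30 kg m⁻³ over Δz = 173 − 111 = 62 m.
N² = (9.8/1025) × (1.30/62) = 2.0047 × 10⁻⁴ s⁻².
N = √(2.0047 × 10⁻⁴) = 0.014159 rad s⁻¹, so T = 2π/N = 443.76 s ≈ 444 s.
A positive N² confirms static stability across the interval.

444 s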